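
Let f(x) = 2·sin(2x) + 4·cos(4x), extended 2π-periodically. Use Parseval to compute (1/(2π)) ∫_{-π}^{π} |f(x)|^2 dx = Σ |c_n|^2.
Σ |c_n|^2 = 10

Expand |f|^2 and use orthogonality of {sin(nx), cos(mx)} on [-π, π]:
  ∫_{-π}^{π} sin(nx)^2 dx = π, ∫ cos(mx)^2 dx = π, and cross terms integrate to 0.
So ∫_{-π}^{π} f(x)^2 dx = 2^2 · π + 4^2 · π = (4 + 16)π.
Divide by 2π: (4 + 16)/2 = 10.
By Parseval, this equals Σ |c_n|^2.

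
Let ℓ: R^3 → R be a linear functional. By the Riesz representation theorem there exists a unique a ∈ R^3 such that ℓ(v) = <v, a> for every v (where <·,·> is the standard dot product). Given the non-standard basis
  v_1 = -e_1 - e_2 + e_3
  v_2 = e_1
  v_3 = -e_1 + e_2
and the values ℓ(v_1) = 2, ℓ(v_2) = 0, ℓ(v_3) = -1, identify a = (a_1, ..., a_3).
a = (0, -1, 1)

Write a = (a_1, ..., a_3) in the standard basis. For each basis vector v_i, ℓ(v_i) = <v_i, a> is a linear equation in the a_j's. Collect the n equations into a matrix system V a = ℓ, where row i of V is v_i (expressed in the standard basis). Since V is invertible (lower-triangular with 1s on the diagonal, up to permutation), solve by back-substitution:
  V =
[[-1, -1, 1],
 [1, 0, 0],
 [-1, 1, 0]]
  V a = (2, 0, -1)
Solving gives a = (0, -1, 1).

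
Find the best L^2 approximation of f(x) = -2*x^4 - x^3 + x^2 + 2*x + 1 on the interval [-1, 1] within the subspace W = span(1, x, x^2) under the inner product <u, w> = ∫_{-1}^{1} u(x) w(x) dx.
g(x) = -5*x^2/7 + 7*x/5 + 41/35

The best approximation g ∈ W is the orthogonal projection of f onto W. Writing g = a_0 + a_1 x + a_2 x^2, the coefficients solve the normal equations G · a = b where
  G_{ij} = <φ_i, φ_j> and b_i = <f, φ_i>, with φ_0 = 1, φ_1 = x, φ_2 = x^2.
G =
  [2, 0, 2/3]
  [0, 2/3, 0]
  [2/3, 0, 2/5],
b = (28/15, 14/15, 52/105).
Solving gives a_0 = 41/35, a_1 = 7/5, a_2 = -5/7, so
  g(x) = -5*x^2/7 + 7*x/5 + 41/35.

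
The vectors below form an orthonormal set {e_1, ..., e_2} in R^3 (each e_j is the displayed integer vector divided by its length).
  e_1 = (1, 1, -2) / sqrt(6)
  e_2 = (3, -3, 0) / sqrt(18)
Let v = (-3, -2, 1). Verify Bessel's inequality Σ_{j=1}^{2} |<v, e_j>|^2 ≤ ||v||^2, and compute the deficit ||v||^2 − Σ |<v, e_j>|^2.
Σ |<v, e_j>|^2 = 26/3; ||v||^2 = 14; deficit = 16/3

Write each e_j = u_j / sqrt(<u_j, u_j>) where u_j is the displayed integer vector. Then <v, e_j> = <v, u_j> / sqrt(<u_j, u_j>), so |<v, e_j>|^2 = <v, u_j>^2 / <u_j, u_j>.
Coefficients: <v, e_1> = -7/sqrt(6), <v, e_2> = -3/sqrt(18).
Square and sum: Σ |<v, e_j>|^2 = 26/3.
Compute ||v||^2 = v·v = 14.
Deficit = 14 − 26/3 = 16/3 ≥ 0, confirming Bessel's inequality. (The deficit equals ||v − Σ <v,e_j> e_j||^2, the squared distance from v to span{e_j}.)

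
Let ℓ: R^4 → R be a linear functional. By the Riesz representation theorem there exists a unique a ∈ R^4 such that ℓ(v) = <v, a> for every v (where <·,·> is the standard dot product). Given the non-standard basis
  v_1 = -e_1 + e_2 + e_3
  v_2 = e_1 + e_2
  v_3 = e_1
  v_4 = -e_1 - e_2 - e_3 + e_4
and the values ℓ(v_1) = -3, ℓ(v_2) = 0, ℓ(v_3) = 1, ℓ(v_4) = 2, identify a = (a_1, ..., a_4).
a = (1, -1, -1, 1)

Write a = (a_1, ..., a_4) in the standard basis. For each basis vector v_i, ℓ(v_i) = <v_i, a> is a linear equation in the a_j's. Collect the n equations into a matrix system V a = ℓ, where row i of V is v_i (expressed in the standard basis). Since V is invertible (lower-triangular with 1s on the diagonal, up to permutation), solve by back-substitution:
  V =
[[-1, 1, 1, 0],
 [1, 1, 0, 0],
 [1, 0, 0, 0],
 [-1, -1, -1, 1]]
  V a = (-3, 0, 1, 2)
Solving gives a = (1, -1, -1, 1).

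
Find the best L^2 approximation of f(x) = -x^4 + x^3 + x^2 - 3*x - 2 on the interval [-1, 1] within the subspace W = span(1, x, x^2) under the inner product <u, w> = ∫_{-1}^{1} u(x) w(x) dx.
g(x) = x^2/7 - 12*x/5 - 67/35

The best approximation g ∈ W is the orthogonal projection of f onto W. Writing g = a_0 + a_1 x + a_2 x^2, the coefficients solve the normal equations G · a = b where
  G_{ij} = <φ_i, φ_j> and b_i = <f, φ_i>, with φ_0 = 1, φ_1 = x, φ_2 = x^2.
G =
  [2, 0, 2/3]
  [0, 2/3, 0]
  [2/3, 0, 2/5],
b = (-56/15, -8/5, -128/105).
Solving gives a_0 = -67/35, a_1 = -12/5, a_2 = 1/7, so
  g(x) = x^2/7 - 12*x/5 - 67/35.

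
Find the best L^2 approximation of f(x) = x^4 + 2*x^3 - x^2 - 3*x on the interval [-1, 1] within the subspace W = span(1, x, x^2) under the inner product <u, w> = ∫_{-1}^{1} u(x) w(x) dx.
g(x) = -x^2/7 - 9*x/5 - 3/35

The best approximation g ∈ W is the orthogonal projection of f onto W. Writing g = a_0 + a_1 x + a_2 x^2, the coefficients solve the normal equations G · a = b where
  G_{ij} = <φ_i, φ_j> and b_i = <f, φ_i>, with φ_0 = 1, φ_1 = x, φ_2 = x^2.
G =
  [2, 0, 2/3]
  [0, 2/3, 0]
  [2/3, 0, 2/5],
b = (-4/15, -6/5, -4/35).
Solving gives a_0 = -3/35, a_1 = -9/5, a_2 = -1/7, so
  g(x) = -x^2/7 - 9*x/5 - 3/35.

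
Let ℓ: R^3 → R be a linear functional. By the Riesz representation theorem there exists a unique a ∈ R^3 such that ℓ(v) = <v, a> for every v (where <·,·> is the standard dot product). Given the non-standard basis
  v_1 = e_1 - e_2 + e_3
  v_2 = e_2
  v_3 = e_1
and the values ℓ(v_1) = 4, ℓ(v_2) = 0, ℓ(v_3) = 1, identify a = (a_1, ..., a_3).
a = (1, 0, 3)

Write a = (a_1, ..., a_3) in the standard basis. For each basis vector v_i, ℓ(v_i) = <v_i, a> is a linear equation in the a_j's. Collect the n equations into a matrix system V a = ℓ, where row i of V is v_i (expressed in the standard basis). Since V is invertible (lower-triangular with 1s on the diagonal, up to permutation), solve by back-substitution:
  V =
[[1, -1, 1],
 [0, 1, 0],
 [1, 0, 0]]
  V a = (4, 0, 1)
Solving gives a = (1, 0, 3).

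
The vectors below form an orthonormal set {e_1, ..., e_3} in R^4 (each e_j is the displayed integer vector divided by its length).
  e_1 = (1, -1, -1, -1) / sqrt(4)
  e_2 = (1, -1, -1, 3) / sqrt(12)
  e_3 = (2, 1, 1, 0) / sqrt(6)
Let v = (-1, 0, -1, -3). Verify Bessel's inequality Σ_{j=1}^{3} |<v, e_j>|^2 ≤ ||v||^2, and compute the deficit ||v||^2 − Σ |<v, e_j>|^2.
Σ |<v, e_j>|^2 = 21/2; ||v||^2 = 11; deficit = 1/2

Write each e_j = u_j / sqrt(<u_j, u_j>) where u_j is the displayed integer vector. Then <v, e_j> = <v, u_j> / sqrt(<u_j, u_j>), so |<v, e_j>|^2 = <v, u_j>^2 / <u_j, u_j>.
Coefficients: <v, e_1> = 3/sqrt(4), <v, e_2> = -9/sqrt(12), <v, e_3> = -3/sqrt(6).
Square and sum: Σ |<v, e_j>|^2 = 21/2.
Compute ||v||^2 = v·v = 11.
Deficit = 11 − 21/2 = 1/2 ≥ 0, confirming Bessel's inequality. (The deficit equals ||v − Σ <v,e_j> e_j||^2, the squared distance from v to span{e_j}.)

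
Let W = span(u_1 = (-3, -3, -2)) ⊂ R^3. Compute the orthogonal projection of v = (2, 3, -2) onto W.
proj_W(v) = (3/2, 3/2, 1)

Set up U = [u_1 | ... | u_1] ∈ R^(3×1). The projector onto W = col(U) is P = U (U^T U)^(-1) U^T.
Compute U^T U =
  [22],
and U^T v = (-11).
Solve U^T U · c = U^T v for the coefficients: c = (-1/2). The projection is proj_W(v) = U c.
Check: (v - proj_W(v)) · u_1 = 0  (should be 0).
Result: proj_W(v) = (3/2, 3/2, 1).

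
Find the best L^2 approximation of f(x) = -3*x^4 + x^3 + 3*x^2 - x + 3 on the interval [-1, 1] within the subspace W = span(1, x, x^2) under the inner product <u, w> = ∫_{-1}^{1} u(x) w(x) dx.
g(x) = 3*x^2/7 - 2*x/5 + 114/35

The best approximation g ∈ W is the orthogonal projection of f onto W. Writing g = a_0 + a_1 x + a_2 x^2, the coefficients solve the normal equations G · a = b where
  G_{ij} = <φ_i, φ_j> and b_i = <f, φ_i>, with φ_0 = 1, φ_1 = x, φ_2 = x^2.
G =
  [2, 0, 2/3]
  [0, 2/3, 0]
  [2/3, 0, 2/5],
b = (34/5, -4/15, 82/35).
Solving gives a_0 = 114/35, a_1 = -2/5, a_2 = 3/7, so
  g(x) = 3*x^2/7 - 2*x/5 + 114/35.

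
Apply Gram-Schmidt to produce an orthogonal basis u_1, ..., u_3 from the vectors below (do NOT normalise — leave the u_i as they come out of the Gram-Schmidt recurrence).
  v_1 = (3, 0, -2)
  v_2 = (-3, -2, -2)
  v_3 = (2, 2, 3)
Orthogonal basis:
  u_1 = (3, 0, -2)
  u_2 = (-24/13, -2, -36/13)
  u_3 = (2/49, -6/49, 3/49)

Apply the Gram-Schmidt recurrence
  u_1 = v_1
  u_i = v_i − Σ_{j<i} ((v_i · u_j) / (u_j · u_j)) · u_j.

Step by step this gives:
  u_1 = (3, 0, -2)
  u_2 = (-24/13, -2, -36/13)
  u_3 = (2/49, -6/49, 3/49)

Orthogonality check:
  u_2 · u_1 = 0 (should be 0)
  u_3 · u_1 = 0 (should be 0)
  u_3 · u_2 = 0 (should be 0)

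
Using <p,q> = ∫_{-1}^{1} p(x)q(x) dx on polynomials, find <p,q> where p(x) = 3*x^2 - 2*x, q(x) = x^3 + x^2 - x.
<p,q> = 26/15

Expand the product: p(x)·q(x) = 3*x^5 + x^4 - 5*x^3 + 2*x^2.
∫_{-1}^{1} of each monomial x^k gives [2/(k+1) if k even, 0 if k odd]. Integrating term-by-term (or equivalently evaluating the antiderivative F(x) = x^6/2 + x^5/5 - 5*x^4/4 + 2*x^3/3 at the endpoints):
  F(1) − F(−1) = 7/60 − (-97/60) = 26/15.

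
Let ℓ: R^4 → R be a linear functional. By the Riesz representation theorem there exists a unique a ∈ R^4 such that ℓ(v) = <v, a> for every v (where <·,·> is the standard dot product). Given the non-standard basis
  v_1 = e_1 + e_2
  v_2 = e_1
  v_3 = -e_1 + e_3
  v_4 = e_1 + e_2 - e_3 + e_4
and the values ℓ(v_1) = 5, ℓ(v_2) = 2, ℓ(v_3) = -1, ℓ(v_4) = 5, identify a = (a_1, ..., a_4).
a = (2, 3, 1, 1)

Write a = (a_1, ..., a_4) in the standard basis. For each basis vector v_i, ℓ(v_i) = <v_i, a> is a linear equation in the a_j's. Collect the n equations into a matrix system V a = ℓ, where row i of V is v_i (expressed in the standard basis). Since V is invertible (lower-triangular with 1s on the diagonal, up to permutation), solve by back-substitution:
  V =
[[1, 1, 0, 0],
 [1, 0, 0, 0],
 [-1, 0, 1, 0],
 [1, 1, -1, 1]]
  V a = (5, 2, -1, 5)
Solving gives a = (2, 3, 1, 1).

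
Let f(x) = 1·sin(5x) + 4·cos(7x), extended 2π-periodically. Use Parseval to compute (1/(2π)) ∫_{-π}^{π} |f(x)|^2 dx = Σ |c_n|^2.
Σ |c_n|^2 = 17/2

Expand |f|^2 and use orthogonality of {sin(nx), cos(mx)} on [-π, π]:
  ∫_{-π}^{π} sin(nx)^2 dx = π, ∫ cos(mx)^2 dx = π, and cross terms integrate to 0.
So ∫_{-π}^{π} f(x)^2 dx = 1^2 · π + 4^2 · π = (1 + 16)π.
Divide by 2π: (1 + 16)/2 = 17/2.
By Parseval, this equals Σ |c_n|^2.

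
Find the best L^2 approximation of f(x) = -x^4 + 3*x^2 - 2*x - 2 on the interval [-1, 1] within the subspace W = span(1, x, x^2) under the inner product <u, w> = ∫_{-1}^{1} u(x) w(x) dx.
g(x) = 15*x^2/7 - 2*x - 67/35

The best approximation g ∈ W is the orthogonal projection of f onto W. Writing g = a_0 + a_1 x + a_2 x^2, the coefficients solve the normal equations G · a = b where
  G_{ij} = <φ_i, φ_j> and b_i = <f, φ_i>, with φ_0 = 1, φ_1 = x, φ_2 = x^2.
G =
  [2, 0, 2/3]
  [0, 2/3, 0]
  [2/3, 0, 2/5],
b = (-12/5, -4/3, -44/105).
Solving gives a_0 = -67/35, a_1 = -2, a_2 = 15/7, so
  g(x) = 15*x^2/7 - 2*x - 67/35.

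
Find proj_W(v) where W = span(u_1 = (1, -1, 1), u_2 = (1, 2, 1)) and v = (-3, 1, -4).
proj_W(v) = (-7/2, 1, -7/2)

Set up U = [u_1 | ... | u_2] ∈ R^(3×2). The projector onto W = col(U) is P = U (U^T U)^(-1) U^T.
Compute U^T U =
  [3, 0]
  [0, 6],
and U^T v = (-8, -5).
Solve U^T U · c = U^T v for the coefficients: c = (-8/3, -5/6). The projection is proj_W(v) = U c.
Check: (v - proj_W(v)) · u_1 = 0  (should be 0).
Check: (v - proj_W(v)) · u_2 = 0  (should be 0).
Result: proj_W(v) = (-7/2, 1, -7/2).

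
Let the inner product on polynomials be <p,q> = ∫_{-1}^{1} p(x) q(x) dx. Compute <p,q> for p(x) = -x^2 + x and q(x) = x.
<p,q> = 2/3

Expand the product: p(x)·q(x) = -x^3 + x^2.
∫_{-1}^{1} of each monomial x^k gives [2/(k+1) if k even, 0 if k odd]. Integrating term-by-term (or equivalently evaluating the antiderivative F(x) = -x^4/4 + x^3/3 at the endpoints):
  F(1) − F(−1) = 1/12 − (-7/12) = 2/3.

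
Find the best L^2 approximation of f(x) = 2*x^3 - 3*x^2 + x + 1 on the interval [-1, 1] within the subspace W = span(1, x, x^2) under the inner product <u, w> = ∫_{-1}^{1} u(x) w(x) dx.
g(x) = -3*x^2 + 11*x/5 + 1

The best approximation g ∈ W is the orthogonal projection of f onto W. Writing g = a_0 + a_1 x + a_2 x^2, the coefficients solve the normal equations G · a = b where
  G_{ij} = <φ_i, φ_j> and b_i = <f, φ_i>, with φ_0 = 1, φ_1 = x, φ_2 = x^2.
G =
  [2, 0, 2/3]
  [0, 2/3, 0]
  [2/3, 0, 2/5],
b = (0, 22/15, -8/15).
Solving gives a_0 = 1, a_1 = 11/5, a_2 = -3, so
  g(x) = -3*x^2 + 11*x/5 + 1.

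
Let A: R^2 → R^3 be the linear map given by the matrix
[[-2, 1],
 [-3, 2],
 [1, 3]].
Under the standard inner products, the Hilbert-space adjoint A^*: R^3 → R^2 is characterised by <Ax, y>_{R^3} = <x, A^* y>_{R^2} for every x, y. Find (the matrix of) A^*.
A^* = A^T =
[[-2, -3, 1],
 [1, 2, 3]]

For real matrices with standard dot products, the defining identity <Ax, y> = <x, A^* y> gives (Ax)^T y = x^T (A^*) y, i.e. x^T A^T y = x^T (A^*) y. Since this holds for all x, y, we must have A^* = A^T. Therefore
A^* =
[[-2, -3, 1],
 [1, 2, 3]].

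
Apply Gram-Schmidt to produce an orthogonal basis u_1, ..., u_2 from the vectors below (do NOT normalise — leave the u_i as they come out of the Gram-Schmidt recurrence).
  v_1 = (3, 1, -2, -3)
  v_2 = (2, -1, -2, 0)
Orthogonal basis:
  u_1 = (3, 1, -2, -3)
  u_2 = (19/23, -32/23, -28/23, 27/23)

Apply the Gram-Schmidt recurrence
  u_1 = v_1
  u_i = v_i − Σ_{j<i} ((v_i · u_j) / (u_j · u_j)) · u_j.

Step by step this gives:
  u_1 = (3, 1, -2, -3)
  u_2 = (19/23, -32/23, -28/23, 27/23)

Orthogonality check:
  u_2 · u_1 = 0 (should be 0)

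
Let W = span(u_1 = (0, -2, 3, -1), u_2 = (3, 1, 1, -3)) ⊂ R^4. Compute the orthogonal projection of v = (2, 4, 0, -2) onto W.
proj_W(v) = (31/11, 7/3, -38/33, -70/33)

Set up U = [u_1 | ... | u_2] ∈ R^(4×2). The projector onto W = col(U) is P = U (U^T U)^(-1) U^T.
Compute U^T U =
  [14, 4]
  [4, 20],
and U^T v = (-6, 16).
Solve U^T U · c = U^T v for the coefficients: c = (-23/33, 31/33). The projection is proj_W(v) = U c.
Check: (v - proj_W(v)) · u_1 = 0  (should be 0).
Check: (v - proj_W(v)) · u_2 = 0  (should be 0).
Result: proj_W(v) = (31/11, 7/3, -38/33, -70/33).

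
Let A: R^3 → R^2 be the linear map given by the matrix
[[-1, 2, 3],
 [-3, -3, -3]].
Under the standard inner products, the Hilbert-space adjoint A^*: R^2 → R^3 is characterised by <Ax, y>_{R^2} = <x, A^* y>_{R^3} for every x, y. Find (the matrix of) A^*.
A^* = A^T =
[[-1, -3],
 [2, -3],
 [3, -3]]

For real matrices with standard dot products, the defining identity <Ax, y> = <x, A^* y> gives (Ax)^T y = x^T (A^*) y, i.e. x^T A^T y = x^T (A^*) y. Since this holds for all x, y, we must have A^* = A^T. Therefore
A^* =
[[-1, -3],
 [2, -3],
 [3, -3]].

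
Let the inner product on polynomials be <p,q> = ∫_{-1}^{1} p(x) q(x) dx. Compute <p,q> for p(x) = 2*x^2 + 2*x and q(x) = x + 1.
<p,q> = 8/3

Expand the product: p(x)·q(x) = 2*x^3 + 4*x^2 + 2*x.
∫_{-1}^{1} of each monomial x^k gives [2/(k+1) if k even, 0 if k odd]. Integrating term-by-term (or equivalently evaluating the antiderivative F(x) = x^4/2 + 4*x^3/3 + x^2 at the endpoints):
  F(1) − F(−1) = 17/6 − (1/6) = 8/3.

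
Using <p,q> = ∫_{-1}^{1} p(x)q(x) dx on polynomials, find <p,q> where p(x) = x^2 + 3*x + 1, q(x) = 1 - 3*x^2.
<p,q> = -8/15

Expand the product: p(x)·q(x) = -3*x^4 - 9*x^3 - 2*x^2 + 3*x + 1.
∫_{-1}^{1} of each monomial x^k gives [2/(k+1) if k even, 0 if k odd]. Integrating term-by-term (or equivalently evaluating the antiderivative F(x) = -3*x^5/5 - 9*x^4/4 - 2*x^3/3 + 3*x^2/2 + x at the endpoints):
  F(1) − F(−1) = -61/60 − (-29/60) = -8/15.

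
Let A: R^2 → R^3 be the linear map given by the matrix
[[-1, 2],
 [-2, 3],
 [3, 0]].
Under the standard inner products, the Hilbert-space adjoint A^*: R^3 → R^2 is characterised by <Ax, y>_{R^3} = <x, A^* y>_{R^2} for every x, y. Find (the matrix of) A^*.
A^* = A^T =
[[-1, -2, 3],
 [2, 3, 0]]

For real matrices with standard dot products, the defining identity <Ax, y> = <x, A^* y> gives (Ax)^T y = x^T (A^*) y, i.e. x^T A^T y = x^T (A^*) y. Since this holds for all x, y, we must have A^* = A^T. Therefore
A^* =
[[-1, -2, 3],
 [2, 3, 0]].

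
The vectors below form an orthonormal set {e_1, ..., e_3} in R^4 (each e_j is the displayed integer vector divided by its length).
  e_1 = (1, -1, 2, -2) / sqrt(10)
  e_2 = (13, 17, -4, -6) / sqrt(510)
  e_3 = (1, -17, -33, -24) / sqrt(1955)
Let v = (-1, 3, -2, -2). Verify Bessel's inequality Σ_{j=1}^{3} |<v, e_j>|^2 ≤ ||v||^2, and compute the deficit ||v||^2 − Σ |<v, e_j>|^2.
Σ |<v, e_j>|^2 = 3506/345; ||v||^2 = 18; deficit = 2704/345

Write each e_j = u_j / sqrt(<u_j, u_j>) where u_j is the displayed integer vector. Then <v, e_j> = <v, u_j> / sqrt(<u_j, u_j>), so |<v, e_j>|^2 = <v, u_j>^2 / <u_j, u_j>.
Coefficients: <v, e_1> = -4/sqrt(10), <v, e_2> = 58/sqrt(510), <v, e_3> = 62/sqrt(1955).
Square and sum: Σ |<v, e_j>|^2 = 3506/345.
Compute ||v||^2 = v·v = 18.
Deficit = 18 − 3506/345 = 2704/345 ≥ 0, confirming Bessel's inequality. (The deficit equals ||v − Σ <v,e_j> e_j||^2, the squared distance from v to span{e_j}.)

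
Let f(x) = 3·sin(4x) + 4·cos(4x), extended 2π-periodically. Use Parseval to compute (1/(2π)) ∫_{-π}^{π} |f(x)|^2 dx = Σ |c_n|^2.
Σ |c_n|^2 = 25/2

Expand |f|^2 and use orthogonality of {sin(nx), cos(mx)} on [-π, π]:
  ∫_{-π}^{π} sin(nx)^2 dx = π, ∫ cos(mx)^2 dx = π, and cross terms integrate to 0.
So ∫_{-π}^{π} f(x)^2 dx = 3^2 · π + 4^2 · π = (9 + 16)π.
Divide by 2π: (9 + 16)/2 = 25/2.
By Parseval, this equals Σ |c_n|^2.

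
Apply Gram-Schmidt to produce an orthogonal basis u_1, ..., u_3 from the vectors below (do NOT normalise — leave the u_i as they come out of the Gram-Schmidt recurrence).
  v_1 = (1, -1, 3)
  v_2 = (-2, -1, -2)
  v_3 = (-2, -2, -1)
Orthogonal basis:
  u_1 = (1, -1, 3)
  u_2 = (-15/11, -18/11, -1/11)
  u_3 = (1/10, -2/25, -3/50)

Apply the Gram-Schmidt recurrence
  u_1 = v_1
  u_i = v_i − Σ_{j<i} ((v_i · u_j) / (u_j · u_j)) · u_j.

Step by step this gives:
  u_1 = (1, -1, 3)
  u_2 = (-15/11, -18/11, -1/11)
  u_3 = (1/10, -2/25, -3/50)

Orthogonality check:
  u_2 · u_1 = 0 (should be 0)
  u_3 · u_1 = 0 (should be 0)
  u_3 · u_2 = 0 (should be 0)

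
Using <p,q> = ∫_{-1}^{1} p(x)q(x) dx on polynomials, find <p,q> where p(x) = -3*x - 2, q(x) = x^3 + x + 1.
<p,q> = -36/5

Expand the product: p(x)·q(x) = -3*x^4 - 2*x^3 - 3*x^2 - 5*x - 2.
∫_{-1}^{1} of each monomial x^k gives [2/(k+1) if k even, 0 if k odd]. Integrating term-by-term (or equivalently evaluating the antiderivative F(x) = -3*x^5/5 - x^4/2 - x^3 - 5*x^2/2 - 2*x at the endpoints):
  F(1) − F(−1) = -33/5 − (3/5) = -36/5.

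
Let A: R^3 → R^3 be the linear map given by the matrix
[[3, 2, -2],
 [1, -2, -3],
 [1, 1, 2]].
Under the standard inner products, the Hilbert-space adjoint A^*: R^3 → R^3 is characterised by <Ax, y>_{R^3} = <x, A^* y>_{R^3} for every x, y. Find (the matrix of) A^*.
A^* = A^T =
[[3, 1, 1],
 [2, -2, 1],
 [-2, -3, 2]]

For real matrices with standard dot products, the defining identity <Ax, y> = <x, A^* y> gives (Ax)^T y = x^T (A^*) y, i.e. x^T A^T y = x^T (A^*) y. Since this holds for all x, y, we must have A^* = A^T. Therefore
A^* =
[[3, 1, 1],
 [2, -2, 1],
 [-2, -3, 2]].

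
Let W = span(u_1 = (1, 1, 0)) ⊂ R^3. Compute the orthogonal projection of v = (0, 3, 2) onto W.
proj_W(v) = (3/2, 3/2, 0)

Set up U = [u_1 | ... | u_1] ∈ R^(3×1). The projector onto W = col(U) is P = U (U^T U)^(-1) U^T.
Compute U^T U =
  [2],
and U^T v = (3).
Solve U^T U · c = U^T v for the coefficients: c = (3/2). The projection is proj_W(v) = U c.
Check: (v - proj_W(v)) · u_1 = 0  (should be 0).
Result: proj_W(v) = (3/2, 3/2, 0).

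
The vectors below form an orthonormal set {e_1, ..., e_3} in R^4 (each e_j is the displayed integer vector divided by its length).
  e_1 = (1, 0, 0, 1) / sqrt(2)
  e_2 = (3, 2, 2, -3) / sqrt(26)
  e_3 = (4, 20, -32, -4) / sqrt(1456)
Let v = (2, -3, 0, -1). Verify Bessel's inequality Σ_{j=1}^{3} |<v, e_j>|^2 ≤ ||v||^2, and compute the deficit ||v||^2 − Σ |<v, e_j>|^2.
Σ |<v, e_j>|^2 = 17/7; ||v||^2 = 14; deficit = 81/7

Write each e_j = u_j / sqrt(<u_j, u_j>) where u_j is the displayed integer vector. Then <v, e_j> = <v, u_j> / sqrt(<u_j, u_j>), so |<v, e_j>|^2 = <v, u_j>^2 / <u_j, u_j>.
Coefficients: <v, e_1> = 1/sqrt(2), <v, e_2> = 3/sqrt(26), <v, e_3> = -48/sqrt(1456).
Square and sum: Σ |<v, e_j>|^2 = 17/7.
Compute ||v||^2 = v·v = 14.
Deficit = 14 − 17/7 = 81/7 ≥ 0, confirming Bessel's inequality. (The deficit equals ||v − Σ <v,e_j> e_j||^2, the squared distance from v to span{e_j}.)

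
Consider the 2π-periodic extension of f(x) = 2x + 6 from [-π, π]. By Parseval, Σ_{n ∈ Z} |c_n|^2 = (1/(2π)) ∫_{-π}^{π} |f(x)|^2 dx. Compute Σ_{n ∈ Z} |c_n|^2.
Σ |c_n|^2 = 4π^2/3 + 36

Expand and integrate term by term over [-π, π]:
  ∫ (2x)^2 dx = 4·(2π^3/3); ∫ 2·2·(6)·x dx = 0 (odd integrand); ∫ 6^2 dx = 36·2π.
So (1/(2π)) ∫_{-π}^{π} (2x + 6)^2 dx = 4π^2/3 + 36 = 4π^2/3 + 36.
Parseval ⇒ Σ |c_n|^2 = 4π^2/3 + 36.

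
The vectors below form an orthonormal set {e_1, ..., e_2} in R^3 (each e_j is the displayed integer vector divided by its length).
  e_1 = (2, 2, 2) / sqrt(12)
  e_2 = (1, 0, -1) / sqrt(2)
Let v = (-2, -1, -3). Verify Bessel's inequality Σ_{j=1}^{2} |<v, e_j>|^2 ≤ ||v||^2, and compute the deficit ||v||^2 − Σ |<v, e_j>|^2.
Σ |<v, e_j>|^2 = 25/2; ||v||^2 = 14; deficit = 3/2

Write each e_j = u_j / sqrt(<u_j, u_j>) where u_j is the displayed integer vector. Then <v, e_j> = <v, u_j> / sqrt(<u_j, u_j>), so |<v, e_j>|^2 = <v, u_j>^2 / <u_j, u_j>.
Coefficients: <v, e_1> = -12/sqrt(12), <v, e_2> = 1/sqrt(2).
Square and sum: Σ |<v, e_j>|^2 = 25/2.
Compute ||v||^2 = v·v = 14.
Deficit = 14 − 25/2 = 3/2 ≥ 0, confirming Bessel's inequality. (The deficit equals ||v − Σ <v,e_j> e_j||^2, the squared distance from v to span{e_j}.)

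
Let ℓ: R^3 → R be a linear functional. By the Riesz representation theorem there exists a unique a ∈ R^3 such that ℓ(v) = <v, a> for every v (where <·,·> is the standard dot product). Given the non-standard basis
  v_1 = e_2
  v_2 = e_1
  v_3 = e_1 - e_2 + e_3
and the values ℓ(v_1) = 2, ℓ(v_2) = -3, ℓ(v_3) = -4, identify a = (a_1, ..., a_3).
a = (-3, 2, 1)

Write a = (a_1, ..., a_3) in the standard basis. For each basis vector v_i, ℓ(v_i) = <v_i, a> is a linear equation in the a_j's. Collect the n equations into a matrix system V a = ℓ, where row i of V is v_i (expressed in the standard basis). Since V is invertible (lower-triangular with 1s on the diagonal, up to permutation), solve by back-substitution:
  V =
[[0, 1, 0],
 [1, 0, 0],
 [1, -1, 1]]
  V a = (2, -3, -4)
Solving gives a = (-3, 2, 1).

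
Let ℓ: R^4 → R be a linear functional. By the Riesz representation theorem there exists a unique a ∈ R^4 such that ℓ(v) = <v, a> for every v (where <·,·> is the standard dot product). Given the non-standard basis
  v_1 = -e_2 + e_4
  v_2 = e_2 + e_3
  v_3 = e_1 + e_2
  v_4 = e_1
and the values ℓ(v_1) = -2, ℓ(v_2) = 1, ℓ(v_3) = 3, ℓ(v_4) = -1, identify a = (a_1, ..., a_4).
a = (-1, 4, -3, 2)

Write a = (a_1, ..., a_4) in the standard basis. For each basis vector v_i, ℓ(v_i) = <v_i, a> is a linear equation in the a_j's. Collect the n equations into a matrix system V a = ℓ, where row i of V is v_i (expressed in the standard basis). Since V is invertible (lower-triangular with 1s on the diagonal, up to permutation), solve by back-substitution:
  V =
[[0, -1, 0, 1],
 [0, 1, 1, 0],
 [1, 1, 0, 0],
 [1, 0, 0, 0]]
  V a = (-2, 1, 3, -1)
Solving gives a = (-1, 4, -3, 2).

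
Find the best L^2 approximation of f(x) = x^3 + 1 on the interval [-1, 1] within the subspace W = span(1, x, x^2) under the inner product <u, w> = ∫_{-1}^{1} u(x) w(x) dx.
g(x) = 3*x/5 + 1

The best approximation g ∈ W is the orthogonal projection of f onto W. Writing g = a_0 + a_1 x + a_2 x^2, the coefficients solve the normal equations G · a = b where
  G_{ij} = <φ_i, φ_j> and b_i = <f, φ_i>, with φ_0 = 1, φ_1 = x, φ_2 = x^2.
G =
  [2, 0, 2/3]
  [0, 2/3, 0]
  [2/3, 0, 2/5],
b = (2, 2/5, 2/3).
Solving gives a_0 = 1, a_1 = 3/5, a_2 = 0, so
  g(x) = 3*x/5 + 1.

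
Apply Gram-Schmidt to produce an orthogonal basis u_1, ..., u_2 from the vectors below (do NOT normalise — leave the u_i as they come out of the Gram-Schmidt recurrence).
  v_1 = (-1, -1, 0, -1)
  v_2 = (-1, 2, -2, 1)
Orthogonal basis:
  u_1 = (-1, -1, 0, -1)
  u_2 = (-5/3, 4/3, -2, 1/3)

Apply the Gram-Schmidt recurrence
  u_1 = v_1
  u_i = v_i − Σ_{j<i} ((v_i · u_j) / (u_j · u_j)) · u_j.

Step by step this gives:
  u_1 = (-1, -1, 0, -1)
  u_2 = (-5/3, 4/3, -2, 1/3)

Orthogonality check:
  u_2 · u_1 = 0 (should be 0)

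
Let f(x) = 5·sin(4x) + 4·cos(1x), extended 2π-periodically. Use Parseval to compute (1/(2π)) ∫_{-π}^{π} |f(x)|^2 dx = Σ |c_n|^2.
Σ |c_n|^2 = 41/2

Expand |f|^2 and use orthogonality of {sin(nx), cos(mx)} on [-π, π]:
  ∫_{-π}^{π} sin(nx)^2 dx = π, ∫ cos(mx)^2 dx = π, and cross terms integrate to 0.
So ∫_{-π}^{π} f(x)^2 dx = 5^2 · π + 4^2 · π = (25 + 16)π.
Divide by 2π: (25 + 16)/2 = 41/2.
By Parseval, this equals Σ |c_n|^2.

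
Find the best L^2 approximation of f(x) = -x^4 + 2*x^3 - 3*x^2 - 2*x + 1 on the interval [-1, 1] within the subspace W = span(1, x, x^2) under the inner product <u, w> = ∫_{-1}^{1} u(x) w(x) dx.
g(x) = -27*x^2/7 - 4*x/5 + 38/35

The best approximation g ∈ W is the orthogonal projection of f onto W. Writing g = a_0 + a_1 x + a_2 x^2, the coefficients solve the normal equations G · a = b where
  G_{ij} = <φ_i, φ_j> and b_i = <f, φ_i>, with φ_0 = 1, φ_1 = x, φ_2 = x^2.
G =
  [2, 0, 2/3]
  [0, 2/3, 0]
  [2/3, 0, 2/5],
b = (-2/5, -8/15, -86/105).
Solving gives a_0 = 38/35, a_1 = -4/5, a_2 = -27/7, so
  g(x) = -27*x^2/7 - 4*x/5 + 38/35.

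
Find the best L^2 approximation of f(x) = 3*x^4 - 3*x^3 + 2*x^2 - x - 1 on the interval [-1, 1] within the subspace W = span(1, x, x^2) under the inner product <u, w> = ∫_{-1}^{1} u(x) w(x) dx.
g(x) = 32*x^2/7 - 14*x/5 - 44/35

The best approximation g ∈ W is the orthogonal projection of f onto W. Writing g = a_0 + a_1 x + a_2 x^2, the coefficients solve the normal equations G · a = b where
  G_{ij} = <φ_i, φ_j> and b_i = <f, φ_i>, with φ_0 = 1, φ_1 = x, φ_2 = x^2.
G =
  [2, 0, 2/3]
  [0, 2/3, 0]
  [2/3, 0, 2/5],
b = (8/15, -28/15, 104/105).
Solving gives a_0 = -44/35, a_1 = -14/5, a_2 = 32/7, so
  g(x) = 32*x^2/7 - 14*x/5 - 44/35.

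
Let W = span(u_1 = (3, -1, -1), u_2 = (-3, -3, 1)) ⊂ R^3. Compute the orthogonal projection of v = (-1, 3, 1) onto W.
proj_W(v) = (-6/5, 3, 2/5)

Set up U = [u_1 | ... | u_2] ∈ R^(3×2). The projector onto W = col(U) is P = U (U^T U)^(-1) U^T.
Compute U^T U =
  [11, -7]
  [-7, 19],
and U^T v = (-7, -5).
Solve U^T U · c = U^T v for the coefficients: c = (-21/20, -13/20). The projection is proj_W(v) = U c.
Check: (v - proj_W(v)) · u_1 = 0  (should be 0).
Check: (v - proj_W(v)) · u_2 = 0  (should be 0).
Result: proj_W(v) = (-6/5, 3, 2/5).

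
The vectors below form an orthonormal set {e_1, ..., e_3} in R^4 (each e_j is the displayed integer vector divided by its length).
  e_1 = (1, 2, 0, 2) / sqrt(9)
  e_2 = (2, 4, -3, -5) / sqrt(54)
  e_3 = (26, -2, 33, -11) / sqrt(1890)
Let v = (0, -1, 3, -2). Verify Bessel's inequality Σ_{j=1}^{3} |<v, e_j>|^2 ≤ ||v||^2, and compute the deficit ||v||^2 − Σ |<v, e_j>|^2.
Σ |<v, e_j>|^2 = 426/35; ||v||^2 = 14; deficit = 64/35

Write each e_j = u_j / sqrt(<u_j, u_j>) where u_j is the displayed integer vector. Then <v, e_j> = <v, u_j> / sqrt(<u_j, u_j>), so |<v, e_j>|^2 = <v, u_j>^2 / <u_j, u_j>.
Coefficients: <v, e_1> = -6/sqrt(9), <v, e_2> = -3/sqrt(54), <v, e_3> = 123/sqrt(1890).
Square and sum: Σ |<v, e_j>|^2 = 426/35.
Compute ||v||^2 = v·v = 14.
Deficit = 14 − 426/35 = 64/35 ≥ 0, confirming Bessel's inequality. (The deficit equals ||v − Σ <v,e_j> e_j||^2, the squared distance from v to span{e_j}.)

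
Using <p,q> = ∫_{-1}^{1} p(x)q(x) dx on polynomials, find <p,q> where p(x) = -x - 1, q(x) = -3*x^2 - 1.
<p,q> = 4

Expand the product: p(x)·q(x) = 3*x^3 + 3*x^2 + x + 1.
∫_{-1}^{1} of each monomial x^k gives [2/(k+1) if k even, 0 if k odd]. Integrating term-by-term (or equivalently evaluating the antiderivative F(x) = 3*x^4/4 + x^3 + x^2/2 + x at the endpoints):
  F(1) − F(−1) = 13/4 − (-3/4) = 4.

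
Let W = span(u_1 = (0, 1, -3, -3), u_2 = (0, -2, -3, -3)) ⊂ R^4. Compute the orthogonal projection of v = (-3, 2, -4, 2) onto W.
proj_W(v) = (0, 2, -1, -1)

Set up U = [u_1 | ... | u_2] ∈ R^(4×2). The projector onto W = col(U) is P = U (U^T U)^(-1) U^T.
Compute U^T U =
  [19, 16]
  [16, 22],
and U^T v = (8, 2).
Solve U^T U · c = U^T v for the coefficients: c = (8/9, -5/9). The projection is proj_W(v) = U c.
Check: (v - proj_W(v)) · u_1 = 0  (should be 0).
Check: (v - proj_W(v)) · u_2 = 0  (should be 0).
Result: proj_W(v) = (0, 2, -1, -1).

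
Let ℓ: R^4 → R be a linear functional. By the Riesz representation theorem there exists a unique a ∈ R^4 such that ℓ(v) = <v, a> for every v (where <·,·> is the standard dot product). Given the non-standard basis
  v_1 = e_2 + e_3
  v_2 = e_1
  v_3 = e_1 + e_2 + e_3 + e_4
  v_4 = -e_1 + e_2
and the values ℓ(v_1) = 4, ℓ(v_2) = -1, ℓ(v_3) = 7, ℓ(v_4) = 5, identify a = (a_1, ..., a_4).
a = (-1, 4, 0, 4)

Write a = (a_1, ..., a_4) in the standard basis. For each basis vector v_i, ℓ(v_i) = <v_i, a> is a linear equation in the a_j's. Collect the n equations into a matrix system V a = ℓ, where row i of V is v_i (expressed in the standard basis). Since V is invertible (lower-triangular with 1s on the diagonal, up to permutation), solve by back-substitution:
  V =
[[0, 1, 1, 0],
 [1, 0, 0, 0],
 [1, 1, 1, 1],
 [-1, 1, 0, 0]]
  V a = (4, -1, 7, 5)
Solving gives a = (-1, 4, 0, 4).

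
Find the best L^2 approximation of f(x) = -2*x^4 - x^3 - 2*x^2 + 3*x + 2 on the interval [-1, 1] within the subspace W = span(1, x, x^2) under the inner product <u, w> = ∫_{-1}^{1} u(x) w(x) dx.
g(x) = -26*x^2/7 + 12*x/5 + 76/35

The best approximation g ∈ W is the orthogonal projection of f onto W. Writing g = a_0 + a_1 x + a_2 x^2, the coefficients solve the normal equations G · a = b where
  G_{ij} = <φ_i, φ_j> and b_i = <f, φ_i>, with φ_0 = 1, φ_1 = x, φ_2 = x^2.
G =
  [2, 0, 2/3]
  [0, 2/3, 0]
  [2/3, 0, 2/5],
b = (28/15, 8/5, -4/105).
Solving gives a_0 = 76/35, a_1 = 12/5, a_2 = -26/7, so
  g(x) = -26*x^2/7 + 12*x/5 + 76/35.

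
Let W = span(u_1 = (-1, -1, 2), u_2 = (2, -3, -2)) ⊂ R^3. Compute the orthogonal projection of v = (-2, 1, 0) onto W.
proj_W(v) = (-74/93, 121/93, 70/93)

Set up U = [u_1 | ... | u_2] ∈ R^(3×2). The projector onto W = col(U) is P = U (U^T U)^(-1) U^T.
Compute U^T U =
  [6, -3]
  [-3, 17],
and U^T v = (1, -7).
Solve U^T U · c = U^T v for the coefficients: c = (-4/93, -13/31). The projection is proj_W(v) = U c.
Check: (v - proj_W(v)) · u_1 = 0  (should be 0).
Check: (v - proj_W(v)) · u_2 = 0  (should be 0).
Result: proj_W(v) = (-74/93, 121/93, 70/93).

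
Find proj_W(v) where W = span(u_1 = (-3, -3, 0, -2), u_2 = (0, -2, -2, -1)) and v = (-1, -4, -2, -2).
proj_W(v) = (-177/134, -489/134, -156/67, -137/67)

Set up U = [u_1 | ... | u_2] ∈ R^(4×2). The projector onto W = col(U) is P = U (U^T U)^(-1) U^T.
Compute U^T U =
  [22, 8]
  [8, 9],
and U^T v = (19, 14).
Solve U^T U · c = U^T v for the coefficients: c = (59/134, 78/67). The projection is proj_W(v) = U c.
Check: (v - proj_W(v)) · u_1 = 0  (should be 0).
Check: (v - proj_W(v)) · u_2 = 0  (should be 0).
Result: proj_W(v) = (-177/134, -489/134, -156/67, -137/67).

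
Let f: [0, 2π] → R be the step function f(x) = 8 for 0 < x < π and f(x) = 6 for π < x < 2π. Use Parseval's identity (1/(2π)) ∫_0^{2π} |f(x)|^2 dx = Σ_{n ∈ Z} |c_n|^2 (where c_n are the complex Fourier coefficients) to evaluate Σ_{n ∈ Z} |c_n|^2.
Σ |c_n|^2 = 50

Parseval equates the L^2 energy of f (normalised by 1/(2π)) with the ℓ^2 sum of its Fourier coefficients: (1/(2π)) ∫_0^{2π} |f|^2 = Σ |c_n|^2.
Compute the left side: (1/(2π)) [∫_0^π 8^2 dx + ∫_π^{2π} 6^2 dx] = (1/(2π)) · (64π + 36π) = (64 + 36)/2 = 50.
So Σ_{n ∈ Z} |c_n|^2 = 50.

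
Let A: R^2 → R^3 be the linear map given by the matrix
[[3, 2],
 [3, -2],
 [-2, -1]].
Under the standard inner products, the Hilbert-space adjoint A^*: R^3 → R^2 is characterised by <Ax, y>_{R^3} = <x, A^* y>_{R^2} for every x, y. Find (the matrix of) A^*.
A^* = A^T =
[[3, 3, -2],
 [2, -2, -1]]

For real matrices with standard dot products, the defining identity <Ax, y> = <x, A^* y> gives (Ax)^T y = x^T (A^*) y, i.e. x^T A^T y = x^T (A^*) y. Since this holds for all x, y, we must have A^* = A^T. Therefore
A^* =
[[3, 3, -2],
 [2, -2, -1]].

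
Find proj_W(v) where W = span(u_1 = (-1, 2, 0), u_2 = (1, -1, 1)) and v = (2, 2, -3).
proj_W(v) = (-1, 1/2, -3/2)

Set up U = [u_1 | ... | u_2] ∈ R^(3×2). The projector onto W = col(U) is P = U (U^T U)^(-1) U^T.
Compute U^T U =
  [5, -3]
  [-3, 3],
and U^T v = (2, -3).
Solve U^T U · c = U^T v for the coefficients: c = (-1/2, -3/2). The projection is proj_W(v) = U c.
Check: (v - proj_W(v)) · u_1 = 0  (should be 0).
Check: (v - proj_W(v)) · u_2 = 0  (should be 0).
Result: proj_W(v) = (-1, 1/2, -3/2).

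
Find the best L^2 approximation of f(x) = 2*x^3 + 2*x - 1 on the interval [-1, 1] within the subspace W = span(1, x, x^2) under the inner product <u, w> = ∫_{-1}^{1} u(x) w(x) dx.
g(x) = 16*x/5 - 1

The best approximation g ∈ W is the orthogonal projection of f onto W. Writing g = a_0 + a_1 x + a_2 x^2, the coefficients solve the normal equations G · a = b where
  G_{ij} = <φ_i, φ_j> and b_i = <f, φ_i>, with φ_0 = 1, φ_1 = x, φ_2 = x^2.
G =
  [2, 0, 2/3]
  [0, 2/3, 0]
  [2/3, 0, 2/5],
b = (-2, 32/15, -2/3).
Solving gives a_0 = -1, a_1 = 16/5, a_2 = 0, so
  g(x) = 16*x/5 - 1.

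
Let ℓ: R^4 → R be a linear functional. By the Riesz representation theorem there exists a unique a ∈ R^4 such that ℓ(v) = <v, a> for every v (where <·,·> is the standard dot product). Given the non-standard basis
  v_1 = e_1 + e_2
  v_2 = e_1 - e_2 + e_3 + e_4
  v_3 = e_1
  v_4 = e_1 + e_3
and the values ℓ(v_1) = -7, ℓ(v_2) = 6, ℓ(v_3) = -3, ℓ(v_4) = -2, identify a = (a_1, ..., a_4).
a = (-3, -4, 1, 4)

Write a = (a_1, ..., a_4) in the standard basis. For each basis vector v_i, ℓ(v_i) = <v_i, a> is a linear equation in the a_j's. Collect the n equations into a matrix system V a = ℓ, where row i of V is v_i (expressed in the standard basis). Since V is invertible (lower-triangular with 1s on the diagonal, up to permutation), solve by back-substitution:
  V =
[[1, 1, 0, 0],
 [1, -1, 1, 1],
 [1, 0, 0, 0],
 [1, 0, 1, 0]]
  V a = (-7, 6, -3, -2)
Solving gives a = (-3, -4, 1, 4).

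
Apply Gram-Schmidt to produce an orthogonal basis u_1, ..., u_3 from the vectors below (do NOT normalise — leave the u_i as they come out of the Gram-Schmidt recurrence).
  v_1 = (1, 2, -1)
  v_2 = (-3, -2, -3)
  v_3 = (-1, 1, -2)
Orthogonal basis:
  u_1 = (1, 2, -1)
  u_2 = (-7/3, -2/3, -11/3)
  u_3 = (-12/29, 9/29, 6/29)

Apply the Gram-Schmidt recurrence
  u_1 = v_1
  u_i = v_i − Σ_{j<i} ((v_i · u_j) / (u_j · u_j)) · u_j.

Step by step this gives:
  u_1 = (1, 2, -1)
  u_2 = (-7/3, -2/3, -11/3)
  u_3 = (-12/29, 9/29, 6/29)

Orthogonality check:
  u_2 · u_1 = 0 (should be 0)
  u_3 · u_1 = 0 (should be 0)
  u_3 · u_2 = 0 (should be 0)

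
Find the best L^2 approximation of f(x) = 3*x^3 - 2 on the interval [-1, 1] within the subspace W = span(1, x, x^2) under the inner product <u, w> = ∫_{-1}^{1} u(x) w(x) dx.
g(x) = 9*x/5 - 2

The best approximation g ∈ W is the orthogonal projection of f onto W. Writing g = a_0 + a_1 x + a_2 x^2, the coefficients solve the normal equations G · a = b where
  G_{ij} = <φ_i, φ_j> and b_i = <f, φ_i>, with φ_0 = 1, φ_1 = x, φ_2 = x^2.
G =
  [2, 0, 2/3]
  [0, 2/3, 0]
  [2/3, 0, 2/5],
b = (-4, 6/5, -4/3).
Solving gives a_0 = -2, a_1 = 9/5, a_2 = 0, so
  g(x) = 9*x/5 - 2.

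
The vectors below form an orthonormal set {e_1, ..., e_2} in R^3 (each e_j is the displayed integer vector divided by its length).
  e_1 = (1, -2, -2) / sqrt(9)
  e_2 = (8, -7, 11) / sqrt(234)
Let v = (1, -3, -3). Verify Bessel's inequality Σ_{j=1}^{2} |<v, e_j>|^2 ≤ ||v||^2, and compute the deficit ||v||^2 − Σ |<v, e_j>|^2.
Σ |<v, e_j>|^2 = 245/13; ||v||^2 = 19; deficit = 2/13

Write each e_j = u_j / sqrt(<u_j, u_j>) where u_j is the displayed integer vector. Then <v, e_j> = <v, u_j> / sqrt(<u_j, u_j>), so |<v, e_j>|^2 = <v, u_j>^2 / <u_j, u_j>.
Coefficients: <v, e_1> = 13/sqrt(9), <v, e_2> = -4/sqrt(234).
Square and sum: Σ |<v, e_j>|^2 = 245/13.
Compute ||v||^2 = v·v = 19.
Deficit = 19 − 245/13 = 2/13 ≥ 0, confirming Bessel's inequality. (The deficit equals ||v − Σ <v,e_j> e_j||^2, the squared distance from v to span{e_j}.)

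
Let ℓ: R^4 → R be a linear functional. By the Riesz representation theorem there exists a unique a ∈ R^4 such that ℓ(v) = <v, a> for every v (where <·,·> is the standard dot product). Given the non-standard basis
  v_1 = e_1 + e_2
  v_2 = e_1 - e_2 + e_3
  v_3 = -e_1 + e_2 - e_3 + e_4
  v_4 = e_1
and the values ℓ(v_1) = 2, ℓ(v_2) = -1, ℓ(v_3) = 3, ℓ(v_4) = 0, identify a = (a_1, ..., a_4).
a = (0, 2, 1, 2)

Write a = (a_1, ..., a_4) in the standard basis. For each basis vector v_i, ℓ(v_i) = <v_i, a> is a linear equation in the a_j's. Collect the n equations into a matrix system V a = ℓ, where row i of V is v_i (expressed in the standard basis). Since V is invertible (lower-triangular with 1s on the diagonal, up to permutation), solve by back-substitution:
  V =
[[1, 1, 0, 0],
 [1, -1, 1, 0],
 [-1, 1, -1, 1],
 [1, 0, 0, 0]]
  V a = (2, -1, 3, 0)
Solving gives a = (0, 2, 1, 2).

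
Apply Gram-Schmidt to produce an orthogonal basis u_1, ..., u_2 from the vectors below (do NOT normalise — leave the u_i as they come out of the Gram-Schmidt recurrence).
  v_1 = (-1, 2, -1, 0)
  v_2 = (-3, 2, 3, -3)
Orthogonal basis:
  u_1 = (-1, 2, -1, 0)
  u_2 = (-7/3, 2/3, 11/3, -3)

Apply the Gram-Schmidt recurrence
  u_1 = v_1
  u_i = v_i − Σ_{j<i} ((v_i · u_j) / (u_j · u_j)) · u_j.

Step by step this gives:
  u_1 = (-1, 2, -1, 0)
  u_2 = (-7/3, 2/3, 11/3, -3)

Orthogonality check:
  u_2 · u_1 = 0 (should be 0)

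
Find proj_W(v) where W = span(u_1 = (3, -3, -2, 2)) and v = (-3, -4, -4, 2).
proj_W(v) = (45/26, -45/26, -15/13, 15/13)

Set up U = [u_1 | ... | u_1] ∈ R^(4×1). The projector onto W = col(U) is P = U (U^T U)^(-1) U^T.
Compute U^T U =
  [26],
and U^T v = (15).
Solve U^T U · c = U^T v for the coefficients: c = (15/26). The projection is proj_W(v) = U c.
Check: (v - proj_W(v)) · u_1 = 0  (should be 0).
Result: proj_W(v) = (45/26, -45/26, -15/13, 15/13).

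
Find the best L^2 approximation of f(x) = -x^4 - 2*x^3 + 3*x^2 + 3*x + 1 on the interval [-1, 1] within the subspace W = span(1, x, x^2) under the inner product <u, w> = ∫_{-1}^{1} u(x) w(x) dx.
g(x) = 15*x^2/7 + 9*x/5 + 38/35

The best approximation g ∈ W is the orthogonal projection of f onto W. Writing g = a_0 + a_1 x + a_2 x^2, the coefficients solve the normal equations G · a = b where
  G_{ij} = <φ_i, φ_j> and b_i = <f, φ_i>, with φ_0 = 1, φ_1 = x, φ_2 = x^2.
G =
  [2, 0, 2/3]
  [0, 2/3, 0]
  [2/3, 0, 2/5],
b = (18/5, 6/5, 166/105).
Solving gives a_0 = 38/35, a_1 = 9/5, a_2 = 15/7, so
  g(x) = 15*x^2/7 + 9*x/5 + 38/35.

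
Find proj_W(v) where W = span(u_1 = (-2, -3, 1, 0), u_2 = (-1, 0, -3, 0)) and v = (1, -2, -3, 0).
proj_W(v) = (-149/139, -54/139, -321/139, 0)

Set up U = [u_1 | ... | u_2] ∈ R^(4×2). The projector onto W = col(U) is P = U (U^T U)^(-1) U^T.
Compute U^T U =
  [14, -1]
  [-1, 10],
and U^T v = (1, 8).
Solve U^T U · c = U^T v for the coefficients: c = (18/139, 113/139). The projection is proj_W(v) = U c.
Check: (v - proj_W(v)) · u_1 = 0  (should be 0).
Check: (v - proj_W(v)) · u_2 = 0  (should be 0).
Result: proj_W(v) = (-149/139, -54/139, -321/139, 0).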